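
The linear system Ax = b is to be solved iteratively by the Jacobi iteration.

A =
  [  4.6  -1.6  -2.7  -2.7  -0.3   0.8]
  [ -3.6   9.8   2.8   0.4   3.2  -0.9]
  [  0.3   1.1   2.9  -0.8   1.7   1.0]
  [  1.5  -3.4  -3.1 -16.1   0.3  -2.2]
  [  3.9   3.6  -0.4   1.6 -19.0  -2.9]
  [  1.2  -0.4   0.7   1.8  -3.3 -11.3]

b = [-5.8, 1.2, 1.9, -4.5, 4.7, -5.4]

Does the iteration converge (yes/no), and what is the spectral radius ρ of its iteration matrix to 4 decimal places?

Split A = D + L + U, D = diag(4.6, 9.8, 2.9, -16.1, -19, -11.3).
Jacobi: T = -D⁻¹(L+U), T[1,3] = -(0.4)/(9.8) = -0.0408; T[1,1] = 0.
  T[0,:] = [+0.0000, +0.3478, +0.5870, +0.5870, +0.0652, -0.1739]
  T[1,:] = [+0.3673, +0.0000, -0.2857, -0.0408, -0.3265, +0.0918]
  T[2,:] = [-0.1034, -0.3793, +0.0000, +0.2759, -0.5862, -0.3448]
  T[3,:] = [+0.0932, -0.2112, -0.1925, +0.0000, +0.0186, -0.1366]
  T[4,:] = [+0.2053, +0.1895, -0.0211, +0.0842, +0.0000, -0.1526]
  T[5,:] = [+0.1062, -0.0354, +0.0619, +0.1593, -0.2920, +0.0000]
|eigenvalues of T|: 0.6307, 0.4629, 0.4629, 0.3205, 0.1029, 0.1029.
ρ = 0.6307; 0.6307 < 1, so it converges for any x₀.

yes, ρ = 0.6307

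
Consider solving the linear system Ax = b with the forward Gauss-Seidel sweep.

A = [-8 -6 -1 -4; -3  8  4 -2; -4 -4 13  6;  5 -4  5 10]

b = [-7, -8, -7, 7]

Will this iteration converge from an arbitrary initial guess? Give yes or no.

yes

Split A = D + L + U, D = diag(-8, 8, 13, 10).
GS T = -(D+L)⁻¹U: row 0 first, T[0,3] = -(-4)/(-8) = -0.5000; later rows by forward substitution.
  T[0,:] = [+0.0000, -0.7500, -0.1250, -0.5000]
  T[1,:] = [+0.0000, -0.2812, -0.5469, +0.0625]
  T[2,:] = [+0.0000, -0.3173, -0.2067, -0.5962]
  T[3,:] = [+0.0000, +0.4212, -0.0529, +0.5731]
|eigenvalues of T|: 0.7934, 0.4820, 0.2263, 0.0000.
spectral radius ρ = 0.7934; 0.7934 < 1, so it converges for any x₀.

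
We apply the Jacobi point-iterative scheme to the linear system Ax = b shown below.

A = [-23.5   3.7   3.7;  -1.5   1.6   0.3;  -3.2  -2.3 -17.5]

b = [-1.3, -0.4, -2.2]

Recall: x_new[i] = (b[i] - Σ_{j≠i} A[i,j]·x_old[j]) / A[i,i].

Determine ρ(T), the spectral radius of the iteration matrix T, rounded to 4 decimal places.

Diagonal D = diag(-23.5, 1.6, -17.5); L, U strict lower/upper.
Jacobi T = -D⁻¹(L+U): T[0,2] = -(3.7)/(-23.5) = +0.1574; T[0,0] = 0.
  T[0,:] = [+0.0000 +0.1574 +0.1574]
  T[1,:] = [+0.9375 +0.0000 -0.1875]
  T[2,:] = [-0.1829 -0.1314 +0.0000]
|roots of det(T-λI)|: 0.4204, 0.3146, 0.1059.
spectral radius ρ = 0.4204; 0.4204 < 1: convergent.

0.4204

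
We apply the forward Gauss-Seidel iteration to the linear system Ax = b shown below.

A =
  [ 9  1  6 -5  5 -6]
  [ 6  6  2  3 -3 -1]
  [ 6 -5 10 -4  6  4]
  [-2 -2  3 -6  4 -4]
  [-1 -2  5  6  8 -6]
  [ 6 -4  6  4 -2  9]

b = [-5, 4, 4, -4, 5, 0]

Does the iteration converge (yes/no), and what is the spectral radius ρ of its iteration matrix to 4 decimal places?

no, ρ = 1.6552

Let D = diag(9, 6, 10, -6, 8, 9); L, U the strict triangles.
T_GS = -(D+L)⁻¹U: row 0 first, T[0,5] = -(-6)/(9) = +0.6667; later rows by forward substitution.
  T[0,:] = [+0.0000, -0.1111, -0.6667, +0.5556, -0.5556, +0.6667]
  T[1,:] = [+0.0000, +0.1111, +0.3333, -1.0556, +1.0556, -0.5000]
  T[2,:] = [+0.0000, +0.1222, +0.5667, -0.4611, +0.2611, -1.0500]
  T[3,:] = [+0.0000, +0.0611, +0.3944, -0.0639, +0.6306, -1.2472]
  T[4,:] = [+0.0000, -0.1083, -0.6500, +0.1417, -0.4417, +2.3000]
  T[5,:] = [+0.0000, -0.0093, -0.1049, -0.4722, +0.2870, +1.0988]
moduli |λ_i(T)| = 1.6552, 0.8993, 0.3169, 0.1023, 0.1023, 0.0000.
spectral radius ρ = 1.6552; 1.6552 > 1: divergent.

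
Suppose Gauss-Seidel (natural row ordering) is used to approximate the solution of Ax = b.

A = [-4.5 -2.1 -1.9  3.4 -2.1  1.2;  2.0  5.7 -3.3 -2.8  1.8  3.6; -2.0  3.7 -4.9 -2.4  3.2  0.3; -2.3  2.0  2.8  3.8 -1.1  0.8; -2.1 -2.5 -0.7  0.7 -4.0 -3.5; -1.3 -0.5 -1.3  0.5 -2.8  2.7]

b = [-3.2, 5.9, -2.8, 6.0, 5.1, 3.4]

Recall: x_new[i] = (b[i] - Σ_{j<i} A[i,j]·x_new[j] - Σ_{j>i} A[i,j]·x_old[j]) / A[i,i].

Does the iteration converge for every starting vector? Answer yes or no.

no

Let D = diag(-4.5, 5.7, -4.9, 3.8, -4, 2.7); L, U the strict triangles.
Gauss-Seidel: T = -(D+L)⁻¹U, row 0 first, T[0,2] = -(-1.9)/(-4.5) = -0.4222; later rows by forward substitution.
  T[0,:] = [+0.0000, -0.4667, -0.4222, +0.7556, -0.4667, +0.2667]
  T[1,:] = [+0.0000, +0.1637, +0.7271, +0.2261, -0.1520, -0.7251]
  T[2,:] = [+0.0000, +0.3141, +0.7214, -0.6274, +0.7287, -0.5952]
  T[3,:] = [+0.0000, -0.6001, -1.1698, +0.8006, -0.4499, +0.7711]
  T[4,:] = [+0.0000, -0.0173, -0.5637, -0.2881, +0.1338, -0.3227]
  T[5,:] = [+0.0000, +0.0500, -0.0893, -0.3435, +0.3201, -0.7699]
moduli |λ_i(T)| = 1.5310, 0.5747, 0.4938, 0.4938, 0.0752, 0.0000.
ρ(T) = max|λ| = 1.5310; 1.5310 > 1 ⇒ diverges.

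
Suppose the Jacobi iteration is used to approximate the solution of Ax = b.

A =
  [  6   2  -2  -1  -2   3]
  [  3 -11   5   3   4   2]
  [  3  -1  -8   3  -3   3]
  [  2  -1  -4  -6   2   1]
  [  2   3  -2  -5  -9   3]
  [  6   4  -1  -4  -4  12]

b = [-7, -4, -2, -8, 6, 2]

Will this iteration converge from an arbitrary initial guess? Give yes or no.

no

Write A = D+L+U with D = diag(6, -11, -8, -6, -9, 12).
Jacobi T = -D⁻¹(L+U): T[2,0] = -(3)/(-8) = +0.3750; T[2,2] = 0.
  T[0,:] = [+0.0000  -0.3333  +0.3333  +0.1667  +0.3333  -0.5000]
  T[1,:] = [+0.2727  +0.0000  +0.4545  +0.2727  +0.3636  +0.1818]
  T[2,:] = [+0.3750  -0.1250  +0.0000  +0.3750  -0.3750  +0.3750]
  T[3,:] = [+0.3333  -0.1667  -0.6667  +0.0000  +0.3333  +0.1667]
  T[4,:] = [+0.2222  +0.3333  -0.2222  -0.5556  +0.0000  +0.3333]
  T[5,:] = [-0.5000  -0.3333  +0.0833  +0.3333  +0.3333  +0.0000]
eigenvalue magnitudes: 1.1912, 0.8033, 0.8033, 0.5165, 0.3055, 0.3055.
ρ(T) = max|λ| = 1.1912; 1.1912 > 1: divergent.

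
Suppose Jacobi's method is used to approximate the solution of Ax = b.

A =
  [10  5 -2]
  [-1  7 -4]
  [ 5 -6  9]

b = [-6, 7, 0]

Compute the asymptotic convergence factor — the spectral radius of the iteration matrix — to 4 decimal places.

Split A = D + L + U, D = diag(10, 7, 9).
Jacobi T = -D⁻¹(L+U): T[2,0] = -(5)/(9) = -0.5556; T[2,2] = 0.
  T[0,:] = [+0.0000, -0.5000, +0.2000]
  T[1,:] = [+0.1429, +0.0000, +0.5714]
  T[2,:] = [-0.5556, +0.6667, +0.0000]
eigenvalue magnitudes: 0.6785, 0.5119, 0.5119.
ρ = 0.6785; 0.6785 < 1, so it converges for any x₀.

0.6785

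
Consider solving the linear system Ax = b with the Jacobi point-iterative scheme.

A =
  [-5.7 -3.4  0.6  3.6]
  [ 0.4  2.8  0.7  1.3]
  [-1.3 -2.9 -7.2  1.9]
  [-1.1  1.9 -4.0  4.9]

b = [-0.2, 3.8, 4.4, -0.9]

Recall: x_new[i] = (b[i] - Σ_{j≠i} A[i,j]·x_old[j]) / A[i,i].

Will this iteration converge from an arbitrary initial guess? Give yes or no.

yes

Diagonal D = diag(-5.7, 2.8, -7.2, 4.9); L, U strict lower/upper.
T_J = -D⁻¹(L+U): T[2,0] = -(-1.3)/(-7.2) = -0.1806; T[2,2] = 0.
  T[0,:] = [+0.0000 -0.5965 +0.1053 +0.6316]
  T[1,:] = [-0.1429 +0.0000 -0.2500 -0.4643]
  T[2,:] = [-0.1806 -0.4028 +0.0000 +0.2639]
  T[3,:] = [+0.2245 -0.3878 +0.8163 +0.0000]
eigenvalue magnitudes: 0.9183, 0.5352, 0.5352, 0.1393.
ρ = 0.9183; 0.9183 < 1 ⇒ converges.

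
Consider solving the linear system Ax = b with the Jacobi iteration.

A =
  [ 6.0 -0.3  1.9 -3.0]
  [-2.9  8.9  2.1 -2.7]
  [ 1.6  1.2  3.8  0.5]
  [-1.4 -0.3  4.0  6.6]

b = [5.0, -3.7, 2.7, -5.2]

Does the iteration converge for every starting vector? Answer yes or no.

yes

A = D + L + U where D = diag(6, 8.9, 3.8, 6.6).
T_J = -D⁻¹(L+U): T[0,3] = -(-3)/(6) = +0.5000; T[0,0] = 0.
  T[0,:] = [+0.0000 +0.0500 -0.3167 +0.5000]
  T[1,:] = [+0.3258 +0.0000 -0.2360 +0.3034]
  T[2,:] = [-0.4211 -0.3158 +0.0000 -0.1316]
  T[3,:] = [+0.2121 +0.0455 -0.6061 +0.0000]
eigenvalue magnitudes: 0.8662, 0.4388, 0.4388, 0.2017.
ρ = 0.8662; 0.8662 < 1, so it converges for any x₀.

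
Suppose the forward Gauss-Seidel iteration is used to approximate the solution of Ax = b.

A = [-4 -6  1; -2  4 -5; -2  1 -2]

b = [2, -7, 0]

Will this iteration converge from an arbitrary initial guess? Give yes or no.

A = D + L + U where D = diag(-4, 4, -2).
T_GS = -(D+L)⁻¹U: row 0 first, T[0,2] = -(1)/(-4) = +0.2500; later rows by forward substitution.
  T[0,:] = [+0.0000  -1.5000  +0.2500]
  T[1,:] = [+0.0000  -0.7500  +1.3750]
  T[2,:] = [+0.0000  +1.1250  +0.4375]
|roots of det(T-λI)|: 1.5344, 1.2219, 0.0000.
ρ = 1.5344; 1.5344 > 1, so it fails to converge.

no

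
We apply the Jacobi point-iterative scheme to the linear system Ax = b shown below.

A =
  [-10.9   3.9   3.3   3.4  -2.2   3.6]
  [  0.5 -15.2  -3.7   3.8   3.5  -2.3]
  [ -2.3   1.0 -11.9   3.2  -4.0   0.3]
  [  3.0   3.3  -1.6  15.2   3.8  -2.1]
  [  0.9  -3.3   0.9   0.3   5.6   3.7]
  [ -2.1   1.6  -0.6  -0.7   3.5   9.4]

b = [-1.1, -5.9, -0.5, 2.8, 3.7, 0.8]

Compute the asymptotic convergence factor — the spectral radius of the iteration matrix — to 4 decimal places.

Diagonal D = diag(-10.9, -15.2, -11.9, 15.2, 5.6, 9.4); L, U strict lower/upper.
Jacobi: T = -D⁻¹(L+U), T[1,3] = -(3.8)/(-15.2) = +0.2500; T[1,1] = 0.
  T[0,:] = [+0.0000 +0.3578 +0.3028 +0.3119 -0.2018 +0.3303]
  T[1,:] = [+0.0329 +0.0000 -0.2434 +0.2500 +0.2303 -0.1513]
  T[2,:] = [-0.1933 +0.0840 +0.0000 +0.2689 -0.3361 +0.0252]
  T[3,:] = [-0.1974 -0.2171 +0.1053 +0.0000 -0.2500 +0.1382]
  T[4,:] = [-0.1607 +0.5893 -0.1607 -0.0536 +0.0000 -0.6607]
  T[5,:] = [+0.2234 -0.1702 +0.0638 +0.0745 -0.3723 +0.0000]
moduli |λ_i(T)| = 0.8657, 0.5366, 0.3618, 0.3618, 0.2551, 0.1654.
spectral radius ρ = 0.8657; 0.8657 < 1, so it converges for any x₀.

0.8657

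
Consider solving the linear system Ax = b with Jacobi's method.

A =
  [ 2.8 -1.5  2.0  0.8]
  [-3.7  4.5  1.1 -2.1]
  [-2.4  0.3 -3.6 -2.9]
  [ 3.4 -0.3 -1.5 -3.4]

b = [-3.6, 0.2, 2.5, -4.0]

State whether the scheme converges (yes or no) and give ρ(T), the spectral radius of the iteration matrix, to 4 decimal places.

Split A = D + L + U, D = diag(2.8, 4.5, -3.6, -3.4).
Jacobi: T = -D⁻¹(L+U), T[0,3] = -(0.8)/(2.8) = -0.2857; T[0,0] = 0.
  T[0,:] = [+0.0000, +0.5357, -0.7143, -0.2857]
  T[1,:] = [+0.8222, +0.0000, -0.2444, +0.4667]
  T[2,:] = [-0.6667, +0.0833, +0.0000, -0.8056]
  T[3,:] = [+1.0000, -0.0882, -0.4412, +0.0000]
|roots of det(T-λI)|: 1.2371, 0.7991, 0.7991, 0.0260.
ρ(T) = max|λ| = 1.2371; 1.2371 > 1: divergent.

no, ρ = 1.2371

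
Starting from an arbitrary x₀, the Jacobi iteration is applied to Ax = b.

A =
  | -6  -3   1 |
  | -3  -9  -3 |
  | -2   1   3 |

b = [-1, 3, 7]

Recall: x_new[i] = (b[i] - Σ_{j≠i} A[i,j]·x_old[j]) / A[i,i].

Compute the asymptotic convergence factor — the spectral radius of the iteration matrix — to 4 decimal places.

A = D + L + U where D = diag(-6, -9, 3).
T_J = -D⁻¹(L+U): T[2,1] = -(1)/(3) = -0.3333; T[2,2] = 0.
  T[0,:] = [+0.0000  -0.5000  +0.1667]
  T[1,:] = [-0.3333  +0.0000  -0.3333]
  T[2,:] = [+0.6667  -0.3333  +0.0000]
moduli |λ_i(T)| = 0.7496, 0.4159, 0.4159.
ρ = 0.7496; 0.7496 < 1, so it converges for any x₀.

0.7496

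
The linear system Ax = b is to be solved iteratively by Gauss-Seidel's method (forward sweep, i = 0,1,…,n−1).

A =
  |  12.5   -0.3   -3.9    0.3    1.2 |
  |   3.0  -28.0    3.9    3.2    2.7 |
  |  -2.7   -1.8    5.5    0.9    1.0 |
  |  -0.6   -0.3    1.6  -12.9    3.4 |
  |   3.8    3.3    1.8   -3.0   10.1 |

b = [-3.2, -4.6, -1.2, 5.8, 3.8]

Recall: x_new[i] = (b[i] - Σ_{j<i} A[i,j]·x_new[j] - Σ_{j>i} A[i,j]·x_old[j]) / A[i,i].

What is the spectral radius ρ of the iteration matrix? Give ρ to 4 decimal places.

0.4078

Write A = D+L+U with D = diag(12.5, -28, 5.5, -12.9, 10.1).
Gauss-Seidel: T = -(D+L)⁻¹U, row 0 first, T[0,1] = -(-0.3)/(12.5) = +0.0240; later rows by forward substitution.
  T[0,:] = [+0.0000  +0.0240  +0.3120  -0.0240  -0.0960]
  T[1,:] = [+0.0000  +0.0026  +0.1727  +0.1117  +0.0861]
  T[2,:] = [+0.0000  +0.0126  +0.2097  -0.1389  -0.2008]
  T[3,:] = [+0.0000  +0.0004  +0.0075  -0.0187  +0.2411]
  T[4,:] = [+0.0000  -0.0120  -0.2090  -0.0083  +0.1154]
|roots of det(T-λI)|: 0.4078, 0.1359, 0.1359, 0.0072, 0.0000.
ρ = 0.4078; 0.4078 < 1, so it converges for any x₀.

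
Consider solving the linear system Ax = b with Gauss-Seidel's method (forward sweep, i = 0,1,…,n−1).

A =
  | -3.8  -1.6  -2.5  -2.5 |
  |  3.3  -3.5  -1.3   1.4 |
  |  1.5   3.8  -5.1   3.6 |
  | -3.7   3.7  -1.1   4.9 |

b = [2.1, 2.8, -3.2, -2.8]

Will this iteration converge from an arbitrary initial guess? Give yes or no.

no

Split A = D + L + U, D = diag(-3.8, -3.5, -5.1, 4.9).
T_GS = -(D+L)⁻¹U: row 0 first, T[0,1] = -(-1.6)/(-3.8) = -0.4211; later rows by forward substitution.
  T[0,:] = [+0.0000 -0.4211 -0.6579 -0.6579]
  T[1,:] = [+0.0000 -0.3970 -0.9917 -0.2203]
  T[2,:] = [+0.0000 -0.4196 -0.9324 +0.3482]
  T[3,:] = [+0.0000 -0.1124 +0.0428 -0.2523]
eigenvalue magnitudes: 1.3512, 0.3890, 0.1586, 0.0000.
ρ = 1.3512; 1.3512 > 1, so it fails to converge.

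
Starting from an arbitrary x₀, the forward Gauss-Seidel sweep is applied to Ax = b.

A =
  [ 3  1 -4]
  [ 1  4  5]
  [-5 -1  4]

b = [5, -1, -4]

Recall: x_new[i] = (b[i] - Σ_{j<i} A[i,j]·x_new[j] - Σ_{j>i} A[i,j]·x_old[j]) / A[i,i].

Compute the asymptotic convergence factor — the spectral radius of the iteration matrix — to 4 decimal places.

Split A = D + L + U, D = diag(3, 4, 4).
GS T = -(D+L)⁻¹U: row 0 first, T[0,2] = -(-4)/(3) = +1.3333; later rows by forward substitution.
  T[0,:] = [+0.0000 -0.3333 +1.3333]
  T[1,:] = [+0.0000 +0.0833 -1.5833]
  T[2,:] = [+0.0000 -0.3958 +1.2708]
eigenvalue magnitudes: 1.6667, 0.3125, 0.0000.
ρ(T) = max|λ| = 1.6667; 1.6667 > 1, so it fails to converge.

1.6667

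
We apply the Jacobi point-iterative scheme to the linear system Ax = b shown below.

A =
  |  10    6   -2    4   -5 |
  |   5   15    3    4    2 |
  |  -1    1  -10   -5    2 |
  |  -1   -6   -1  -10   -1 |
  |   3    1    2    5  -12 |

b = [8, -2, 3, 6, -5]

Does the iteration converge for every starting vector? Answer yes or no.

A = D + L + U where D = diag(10, 15, -10, -10, -12).
Jacobi: T = -D⁻¹(L+U), T[3,2] = -(-1)/(-10) = -0.1000; T[3,3] = 0.
  T[0,:] = [+0.0000 -0.6000 +0.2000 -0.4000 +0.5000]
  T[1,:] = [-0.3333 +0.0000 -0.2000 -0.2667 -0.1333]
  T[2,:] = [-0.1000 +0.1000 +0.0000 -0.5000 +0.2000]
  T[3,:] = [-0.1000 -0.6000 -0.1000 +0.0000 -0.1000]
  T[4,:] = [+0.2500 +0.0833 +0.1667 +0.4167 +0.0000]
|λ(T)| sorted: 0.8240, 0.4412, 0.4412, 0.0645, 0.0645.
spectral radius ρ = 0.8240; 0.8240 < 1: convergent.

yes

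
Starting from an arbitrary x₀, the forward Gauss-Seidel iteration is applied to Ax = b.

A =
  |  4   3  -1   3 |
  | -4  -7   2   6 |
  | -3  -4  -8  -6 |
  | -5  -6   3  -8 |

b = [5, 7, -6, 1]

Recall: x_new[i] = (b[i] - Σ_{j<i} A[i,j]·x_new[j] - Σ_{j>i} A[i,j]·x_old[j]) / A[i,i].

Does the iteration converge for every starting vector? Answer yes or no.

Diagonal D = diag(4, -7, -8, -8); L, U strict lower/upper.
Gauss-Seidel: T = -(D+L)⁻¹U, row 0 first, T[0,1] = -(3)/(4) = -0.7500; later rows by forward substitution.
  T[0,:] = [+0.0000, -0.7500, +0.2500, -0.7500]
  T[1,:] = [+0.0000, +0.4286, +0.1429, +1.2857]
  T[2,:] = [+0.0000, +0.0670, -0.1652, -1.1116]
  T[3,:] = [+0.0000, +0.1724, -0.3253, -0.9124]
moduli |λ_i(T)| = 1.3651, 0.5918, 0.1243, 0.0000.
ρ(T) = max|λ| = 1.3651; 1.3651 > 1: divergent.

no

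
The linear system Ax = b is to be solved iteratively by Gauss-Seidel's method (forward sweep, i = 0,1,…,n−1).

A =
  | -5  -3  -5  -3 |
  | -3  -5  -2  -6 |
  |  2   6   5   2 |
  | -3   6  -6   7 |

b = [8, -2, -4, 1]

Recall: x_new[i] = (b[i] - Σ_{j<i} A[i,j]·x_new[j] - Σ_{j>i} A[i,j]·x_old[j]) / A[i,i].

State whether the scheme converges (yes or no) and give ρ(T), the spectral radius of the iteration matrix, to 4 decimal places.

no, ρ = 1.3083

A = D + L + U where D = diag(-5, -5, 5, 7).
Gauss-Seidel: T = -(D+L)⁻¹U, row 0 first, T[0,1] = -(-3)/(-5) = -0.6000; later rows by forward substitution.
  T[0,:] = [+0.0000  -0.6000  -1.0000  -0.6000]
  T[1,:] = [+0.0000  +0.3600  +0.2000  -0.8400]
  T[2,:] = [+0.0000  -0.1920  +0.1600  +0.8480]
  T[3,:] = [+0.0000  -0.7303  -0.4629  +1.1897]
|λ(T)| sorted: 1.3083, 0.4685, 0.0671, 0.0000.
ρ = 1.3083; 1.3083 > 1, so it fails to converge.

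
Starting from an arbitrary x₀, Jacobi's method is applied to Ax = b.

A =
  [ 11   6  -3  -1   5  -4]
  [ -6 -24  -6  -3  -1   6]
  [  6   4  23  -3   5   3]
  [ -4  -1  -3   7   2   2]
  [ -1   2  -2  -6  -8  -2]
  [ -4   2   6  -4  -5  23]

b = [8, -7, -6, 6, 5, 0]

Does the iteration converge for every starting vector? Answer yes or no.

yes

Diagonal D = diag(11, -24, 23, 7, -8, 23); L, U strict lower/upper.
Jacobi: T = -D⁻¹(L+U), T[5,2] = -(6)/(23) = -0.2609; T[5,5] = 0.
  T[0,:] = [+0.0000 -0.5455 +0.2727 +0.0909 -0.4545 +0.3636]
  T[1,:] = [-0.2500 +0.0000 -0.2500 -0.1250 -0.0417 +0.2500]
  T[2,:] = [-0.2609 -0.1739 +0.0000 +0.1304 -0.2174 -0.1304]
  T[3,:] = [+0.5714 +0.1429 +0.4286 +0.0000 -0.2857 -0.2857]
  T[4,:] = [-0.1250 +0.2500 -0.2500 -0.7500 +0.0000 -0.2500]
  T[5,:] = [+0.1739 -0.0870 -0.2609 +0.1739 +0.2174 +0.0000]
|eigenvalues of T|: 0.9061, 0.7665, 0.7665, 0.2846, 0.2669, 0.2669.
ρ = 0.9061; 0.9061 < 1, so it converges for any x₀.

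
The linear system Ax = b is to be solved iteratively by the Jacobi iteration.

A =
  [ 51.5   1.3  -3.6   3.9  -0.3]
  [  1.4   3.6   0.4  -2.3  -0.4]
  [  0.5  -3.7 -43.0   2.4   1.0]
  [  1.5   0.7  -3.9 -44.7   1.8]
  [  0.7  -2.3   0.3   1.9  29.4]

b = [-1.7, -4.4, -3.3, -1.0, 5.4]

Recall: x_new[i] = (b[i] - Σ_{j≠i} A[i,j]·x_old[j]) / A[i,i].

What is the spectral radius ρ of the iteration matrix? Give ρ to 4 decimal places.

0.2581

Write A = D+L+U with D = diag(51.5, 3.6, -43, -44.7, 29.4).
Jacobi T = -D⁻¹(L+U): T[0,3] = -(3.9)/(51.5) = -0.0757; T[0,0] = 0.
  T[0,:] = [+0.0000  -0.0252  +0.0699  -0.0757  +0.0058]
  T[1,:] = [-0.3889  +0.0000  -0.1111  +0.6389  +0.1111]
  T[2,:] = [+0.0116  -0.0860  +0.0000  +0.0558  +0.0233]
  T[3,:] = [+0.0336  +0.0157  -0.0872  +0.0000  +0.0403]
  T[4,:] = [-0.0238  +0.0782  -0.0102  -0.0646  +0.0000]
eigenvalue magnitudes: 0.2581, 0.1799, 0.1799, 0.0184, 0.0184.
ρ = 0.2581; 0.2581 < 1 ⇒ converges.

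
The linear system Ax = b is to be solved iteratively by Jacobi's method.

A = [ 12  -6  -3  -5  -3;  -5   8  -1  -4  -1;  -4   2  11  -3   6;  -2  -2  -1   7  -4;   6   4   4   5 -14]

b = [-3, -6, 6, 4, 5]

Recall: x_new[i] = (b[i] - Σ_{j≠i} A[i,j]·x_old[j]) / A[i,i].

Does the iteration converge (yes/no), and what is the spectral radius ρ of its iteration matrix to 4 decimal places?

no, ρ = 1.1473

Diagonal D = diag(12, 8, 11, 7, -14); L, U strict lower/upper.
Jacobi: T = -D⁻¹(L+U), T[1,3] = -(-4)/(8) = +0.5000; T[1,1] = 0.
  T[0,:] = [+0.0000 +0.5000 +0.2500 +0.4167 +0.2500]
  T[1,:] = [+0.6250 +0.0000 +0.1250 +0.5000 +0.1250]
  T[2,:] = [+0.3636 -0.1818 +0.0000 +0.2727 -0.5455]
  T[3,:] = [+0.2857 +0.2857 +0.1429 +0.0000 +0.5714]
  T[4,:] = [+0.4286 +0.2857 +0.2857 +0.3571 +0.0000]
moduli |λ_i(T)| = 1.1473, 0.6188, 0.2747, 0.2747, 0.0949.
ρ(T) = max|λ| = 1.1473; 1.1473 > 1: divergent.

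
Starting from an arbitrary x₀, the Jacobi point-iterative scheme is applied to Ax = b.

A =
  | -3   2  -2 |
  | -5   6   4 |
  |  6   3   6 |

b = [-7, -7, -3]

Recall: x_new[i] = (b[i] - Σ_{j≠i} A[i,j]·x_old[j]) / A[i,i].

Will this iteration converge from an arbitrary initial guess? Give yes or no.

Let D = diag(-3, 6, 6); L, U the strict triangles.
Jacobi T = -D⁻¹(L+U): T[2,1] = -(3)/(6) = -0.5000; T[2,2] = 0.
  T[0,:] = [+0.0000  +0.6667  -0.6667]
  T[1,:] = [+0.8333  +0.0000  -0.6667]
  T[2,:] = [-1.0000  -0.5000  +0.0000]
moduli |λ_i(T)| = 1.4349, 0.8242, 0.6107.
ρ(T) = max|λ| = 1.4349; 1.4349 > 1, so it fails to converge.

no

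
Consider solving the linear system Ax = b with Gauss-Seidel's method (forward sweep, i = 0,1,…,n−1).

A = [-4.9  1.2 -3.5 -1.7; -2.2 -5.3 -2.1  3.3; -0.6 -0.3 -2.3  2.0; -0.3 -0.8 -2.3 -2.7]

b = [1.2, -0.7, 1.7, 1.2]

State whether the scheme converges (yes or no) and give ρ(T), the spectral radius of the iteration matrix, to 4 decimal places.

yes, ρ = 0.9193

Split A = D + L + U, D = diag(-4.9, -5.3, -2.3, -2.7).
T_GS = -(D+L)⁻¹U: row 0 first, T[0,2] = -(-3.5)/(-4.9) = -0.7143; later rows by forward substitution.
  T[0,:] = [+0.0000 +0.2449 -0.7143 -0.3469]
  T[1,:] = [+0.0000 -0.1017 -0.0997 +0.7667]
  T[2,:] = [+0.0000 -0.0506 +0.1993 +0.8601]
  T[3,:] = [+0.0000 +0.0460 -0.0609 -0.9213]
|eigenvalues of T|: 0.9193, 0.1596, 0.0639, 0.0000.
ρ = 0.9193; 0.9193 < 1 ⇒ converges.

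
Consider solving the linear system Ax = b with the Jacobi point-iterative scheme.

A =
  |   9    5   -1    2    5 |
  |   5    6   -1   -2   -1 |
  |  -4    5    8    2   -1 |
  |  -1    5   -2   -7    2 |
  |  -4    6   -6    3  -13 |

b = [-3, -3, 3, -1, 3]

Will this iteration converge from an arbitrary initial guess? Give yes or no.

A = D + L + U where D = diag(9, 6, 8, -7, -13).
Jacobi: T = -D⁻¹(L+U), T[1,3] = -(-2)/(6) = +0.3333; T[1,1] = 0.
  T[0,:] = [+0.0000, -0.5556, +0.1111, -0.2222, -0.5556]
  T[1,:] = [-0.8333, +0.0000, +0.1667, +0.3333, +0.1667]
  T[2,:] = [+0.5000, -0.6250, +0.0000, -0.2500, +0.1250]
  T[3,:] = [-0.1429, +0.7143, -0.2857, +0.0000, +0.2857]
  T[4,:] = [-0.3077, +0.4615, -0.4615, +0.2308, +0.0000]
|eigenvalues of T|: 1.3456, 0.6695, 0.5019, 0.5019, 0.1969.
ρ = 1.3456; 1.3456 > 1, so it fails to converge.

no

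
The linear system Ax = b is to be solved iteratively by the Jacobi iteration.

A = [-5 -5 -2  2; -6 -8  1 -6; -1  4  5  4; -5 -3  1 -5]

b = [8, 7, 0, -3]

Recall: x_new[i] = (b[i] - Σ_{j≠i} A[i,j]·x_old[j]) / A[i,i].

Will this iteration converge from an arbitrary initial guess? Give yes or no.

Let D = diag(-5, -8, 5, -5); L, U the strict triangles.
T_J = -D⁻¹(L+U): T[3,0] = -(-5)/(-5) = -1.0000; T[3,3] = 0.
  T[0,:] = [+0.0000 -1.0000 -0.4000 +0.4000]
  T[1,:] = [-0.7500 +0.0000 +0.1250 -0.7500]
  T[2,:] = [+0.2000 -0.8000 +0.0000 -0.8000]
  T[3,:] = [-1.0000 -0.6000 +0.2000 +0.0000]
|roots of det(T-λI)|: 1.2408, 0.8370, 0.8370, 0.5430.
ρ(T) = max|λ| = 1.2408; 1.2408 > 1: divergent.

no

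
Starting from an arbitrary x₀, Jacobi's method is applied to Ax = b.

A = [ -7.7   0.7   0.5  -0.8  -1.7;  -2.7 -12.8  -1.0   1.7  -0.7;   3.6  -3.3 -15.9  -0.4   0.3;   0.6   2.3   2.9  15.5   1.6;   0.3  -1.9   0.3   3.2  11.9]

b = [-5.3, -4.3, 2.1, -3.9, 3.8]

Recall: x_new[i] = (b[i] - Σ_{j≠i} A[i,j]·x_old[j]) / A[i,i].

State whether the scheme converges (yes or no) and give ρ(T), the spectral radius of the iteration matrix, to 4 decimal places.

Diagonal D = diag(-7.7, -12.8, -15.9, 15.5, 11.9); L, U strict lower/upper.
T_J = -D⁻¹(L+U): T[0,2] = -(0.5)/(-7.7) = +0.0649; T[0,0] = 0.
  T[0,:] = [+0.0000 +0.0909 +0.0649 -0.1039 -0.2208]
  T[1,:] = [-0.2109 +0.0000 -0.0781 +0.1328 -0.0547]
  T[2,:] = [+0.2264 -0.2075 +0.0000 -0.0252 +0.0189]
  T[3,:] = [-0.0387 -0.1484 -0.1871 +0.0000 -0.1032]
  T[4,:] = [-0.0252 +0.1597 -0.0252 -0.2689 +0.0000]
|eigenvalues of T|: 0.2452, 0.1994, 0.1994, 0.1617, 0.0989.
ρ = 0.2452; 0.2452 < 1, so it converges for any x₀.

yes, ρ = 0.2452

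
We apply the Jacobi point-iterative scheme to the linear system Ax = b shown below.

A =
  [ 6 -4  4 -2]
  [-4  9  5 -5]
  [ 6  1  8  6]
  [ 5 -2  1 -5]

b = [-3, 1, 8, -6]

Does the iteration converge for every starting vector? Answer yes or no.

Diagonal D = diag(6, 9, 8, -5); L, U strict lower/upper.
T_J = -D⁻¹(L+U): T[1,0] = -(-4)/(9) = +0.4444; T[1,1] = 0.
  T[0,:] = [+0.0000, +0.6667, -0.6667, +0.3333]
  T[1,:] = [+0.4444, +0.0000, -0.5556, +0.5556]
  T[2,:] = [-0.7500, -0.1250, +0.0000, -0.7500]
  T[3,:] = [+1.0000, -0.4000, +0.2000, +0.0000]
moduli |λ_i(T)| = 1.2926, 0.6969, 0.6969, 0.4027.
ρ(T) = max|λ| = 1.2926; 1.2926 > 1, so it fails to converge.

no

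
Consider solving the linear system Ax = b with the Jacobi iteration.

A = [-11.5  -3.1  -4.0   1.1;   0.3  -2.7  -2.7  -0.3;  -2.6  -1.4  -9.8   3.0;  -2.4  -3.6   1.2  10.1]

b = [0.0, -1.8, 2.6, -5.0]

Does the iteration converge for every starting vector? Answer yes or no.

yes

A = D + L + U where D = diag(-11.5, -2.7, -9.8, 10.1).
T_J = -D⁻¹(L+U): T[2,0] = -(-2.6)/(-9.8) = -0.2653; T[2,2] = 0.
  T[0,:] = [+0.0000 -0.2696 -0.3478 +0.0957]
  T[1,:] = [+0.1111 +0.0000 -1.0000 -0.1111]
  T[2,:] = [-0.2653 -0.1429 +0.0000 +0.3061]
  T[3,:] = [+0.2376 +0.3564 -0.1188 +0.0000]
moduli |λ_i(T)| = 0.6891, 0.4966, 0.4966, 0.1387.
ρ = 0.6891; 0.6891 < 1: convergent.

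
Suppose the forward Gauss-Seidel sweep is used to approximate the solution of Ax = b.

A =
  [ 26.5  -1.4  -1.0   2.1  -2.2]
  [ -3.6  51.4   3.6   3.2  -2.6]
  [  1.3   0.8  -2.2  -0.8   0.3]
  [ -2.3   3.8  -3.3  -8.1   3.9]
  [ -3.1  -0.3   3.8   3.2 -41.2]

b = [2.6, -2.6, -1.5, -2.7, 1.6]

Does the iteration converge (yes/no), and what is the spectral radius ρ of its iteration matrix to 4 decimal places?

yes, ρ = 0.2192

Let D = diag(26.5, 51.4, -2.2, -8.1, -41.2); L, U the strict triangles.
T_GS = -(D+L)⁻¹U: row 0 first, T[0,2] = -(-1)/(26.5) = +0.0377; later rows by forward substitution.
  T[0,:] = [+0.0000  +0.0528  +0.0377  -0.0792  +0.0830]
  T[1,:] = [+0.0000  +0.0037  -0.0674  -0.0678  +0.0564]
  T[2,:] = [+0.0000  +0.0326  -0.0022  -0.4351  +0.2059]
  T[3,:] = [+0.0000  -0.0265  -0.0414  +0.1680  +0.4005]
  T[4,:] = [+0.0000  -0.0031  -0.0058  -0.0206  +0.0434]
eigenvalue magnitudes: 0.2192, 0.0645, 0.0645, 0.0534, 0.0000.
ρ(T) = max|λ| = 0.2192; 0.2192 < 1: convergent.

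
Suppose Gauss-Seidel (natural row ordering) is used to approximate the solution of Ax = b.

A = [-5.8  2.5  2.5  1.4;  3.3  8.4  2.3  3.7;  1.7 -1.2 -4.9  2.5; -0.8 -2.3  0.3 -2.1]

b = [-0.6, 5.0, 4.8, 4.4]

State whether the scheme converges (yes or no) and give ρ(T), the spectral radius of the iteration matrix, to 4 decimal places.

Let D = diag(-5.8, 8.4, -4.9, -2.1); L, U the strict triangles.
GS T = -(D+L)⁻¹U: row 0 first, T[0,2] = -(2.5)/(-5.8) = +0.4310; later rows by forward substitution.
  T[0,:] = [+0.0000  +0.4310  +0.4310  +0.2414]
  T[1,:] = [+0.0000  -0.1693  -0.4431  -0.5353]
  T[2,:] = [+0.0000  +0.1910  +0.2581  +0.7250]
  T[3,:] = [+0.0000  +0.0485  +0.3580  +0.5979]
|eigenvalues of T|: 0.8759, 0.1618, 0.1618, 0.0000.
spectral radius ρ = 0.8759; 0.8759 < 1 ⇒ converges.

yes, ρ = 0.8759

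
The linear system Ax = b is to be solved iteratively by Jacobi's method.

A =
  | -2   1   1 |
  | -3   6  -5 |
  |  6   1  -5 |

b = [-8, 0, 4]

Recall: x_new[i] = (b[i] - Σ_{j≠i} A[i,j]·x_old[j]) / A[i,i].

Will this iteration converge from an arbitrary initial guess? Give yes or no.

no

A = D + L + U where D = diag(-2, 6, -5).
T_J = -D⁻¹(L+U): T[1,2] = -(-5)/(6) = +0.8333; T[1,1] = 0.
  T[0,:] = [+0.0000  +0.5000  +0.5000]
  T[1,:] = [+0.5000  +0.0000  +0.8333]
  T[2,:] = [+1.2000  +0.2000  +0.0000]
|λ(T)| sorted: 1.2125, 0.6735, 0.6735.
ρ(T) = max|λ| = 1.2125; 1.2125 > 1: divergent.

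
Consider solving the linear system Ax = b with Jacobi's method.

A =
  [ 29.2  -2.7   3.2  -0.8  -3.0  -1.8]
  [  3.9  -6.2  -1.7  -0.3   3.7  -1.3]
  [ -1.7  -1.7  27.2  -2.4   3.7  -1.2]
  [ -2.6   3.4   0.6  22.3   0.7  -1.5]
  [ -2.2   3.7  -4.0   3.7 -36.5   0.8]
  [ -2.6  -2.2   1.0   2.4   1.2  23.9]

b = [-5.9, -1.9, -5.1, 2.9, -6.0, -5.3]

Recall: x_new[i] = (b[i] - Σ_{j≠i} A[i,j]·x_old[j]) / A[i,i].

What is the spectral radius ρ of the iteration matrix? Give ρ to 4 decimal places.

A = D + L + U where D = diag(29.2, -6.2, 27.2, 22.3, -36.5, 23.9).
T_J = -D⁻¹(L+U): T[4,2] = -(-4)/(-36.5) = -0.1096; T[4,4] = 0.
  T[0,:] = [+0.0000 +0.0925 -0.1096 +0.0274 +0.1027 +0.0616]
  T[1,:] = [+0.6290 +0.0000 -0.2742 -0.0484 +0.5968 -0.2097]
  T[2,:] = [+0.0625 +0.0625 +0.0000 +0.0882 -0.1360 +0.0441]
  T[3,:] = [+0.1166 -0.1525 -0.0269 +0.0000 -0.0314 +0.0673]
  T[4,:] = [-0.0603 +0.1014 -0.1096 +0.1014 +0.0000 +0.0219]
  T[5,:] = [+0.1088 +0.0921 -0.0418 -0.1004 -0.0502 +0.0000]
eigenvalue magnitudes: 0.3535, 0.2272, 0.2272, 0.1524, 0.1524, 0.1255.
spectral radius ρ = 0.3535; 0.3535 < 1, so it converges for any x₀.

0.3535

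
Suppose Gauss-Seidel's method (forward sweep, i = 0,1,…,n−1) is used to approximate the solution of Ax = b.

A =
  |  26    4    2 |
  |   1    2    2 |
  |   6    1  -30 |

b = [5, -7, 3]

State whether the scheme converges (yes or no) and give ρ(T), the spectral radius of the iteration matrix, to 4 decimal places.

yes, ρ = 0.1908

Diagonal D = diag(26, 2, -30); L, U strict lower/upper.
GS T = -(D+L)⁻¹U: row 0 first, T[0,1] = -(4)/(26) = -0.1538; later rows by forward substitution.
  T[0,:] = [+0.0000, -0.1538, -0.0769]
  T[1,:] = [+0.0000, +0.0769, -0.9615]
  T[2,:] = [+0.0000, -0.0282, -0.0474]
|λ(T)| sorted: 0.1908, 0.1613, 0.0000.
ρ = 0.1908; 0.1908 < 1: convergent.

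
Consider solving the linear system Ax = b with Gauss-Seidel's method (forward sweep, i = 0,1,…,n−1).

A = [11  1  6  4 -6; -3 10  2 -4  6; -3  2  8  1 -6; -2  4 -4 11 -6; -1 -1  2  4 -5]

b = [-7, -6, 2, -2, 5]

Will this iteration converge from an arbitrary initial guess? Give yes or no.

no

A = D + L + U where D = diag(11, 10, 8, 11, -5).
GS T = -(D+L)⁻¹U: row 0 first, T[0,2] = -(6)/(11) = -0.5455; later rows by forward substitution.
  T[0,:] = [+0.0000, -0.0909, -0.5455, -0.3636, +0.5455]
  T[1,:] = [+0.0000, -0.0273, -0.3636, +0.2909, -0.4364]
  T[2,:] = [+0.0000, -0.0273, -0.1136, -0.3341, +1.0636]
  T[3,:] = [+0.0000, -0.0165, -0.0083, -0.2934, +1.1901]
  T[4,:] = [+0.0000, -0.0005, +0.1298, -0.3538, +1.3557]
moduli |λ_i(T)| = 1.1451, 0.2746, 0.0281, 0.0281, 0.0000.
ρ = 1.1451; 1.1451 > 1, so it fails to converge.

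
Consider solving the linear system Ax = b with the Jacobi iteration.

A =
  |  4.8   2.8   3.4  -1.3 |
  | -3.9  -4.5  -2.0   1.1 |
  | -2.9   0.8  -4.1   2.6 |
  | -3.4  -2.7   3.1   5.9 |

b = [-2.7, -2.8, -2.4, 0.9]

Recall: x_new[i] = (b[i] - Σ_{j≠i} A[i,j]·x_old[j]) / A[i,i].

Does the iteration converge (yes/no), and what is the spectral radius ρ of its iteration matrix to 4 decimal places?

Diagonal D = diag(4.8, -4.5, -4.1, 5.9); L, U strict lower/upper.
T_J = -D⁻¹(L+U): T[1,0] = -(-3.9)/(-4.5) = -0.8667; T[1,1] = 0.
  T[0,:] = [+0.0000 -0.5833 -0.7083 +0.2708]
  T[1,:] = [-0.8667 +0.0000 -0.4444 +0.2444]
  T[2,:] = [-0.7073 +0.1951 +0.0000 +0.6341]
  T[3,:] = [+0.5763 +0.4576 -0.5254 +0.0000]
moduli |λ_i(T)| = 1.2481, 0.8527, 0.6049, 0.6049.
ρ(T) = max|λ| = 1.2481; 1.2481 > 1: divergent.

no, ρ = 1.2481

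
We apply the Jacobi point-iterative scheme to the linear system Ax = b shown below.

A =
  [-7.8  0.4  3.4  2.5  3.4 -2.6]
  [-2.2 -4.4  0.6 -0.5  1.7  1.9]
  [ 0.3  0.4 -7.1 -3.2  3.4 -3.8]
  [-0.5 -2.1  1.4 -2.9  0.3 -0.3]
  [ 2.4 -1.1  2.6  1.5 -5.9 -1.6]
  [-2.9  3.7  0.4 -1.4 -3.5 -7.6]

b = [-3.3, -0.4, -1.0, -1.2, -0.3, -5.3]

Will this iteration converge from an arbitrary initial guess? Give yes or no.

Diagonal D = diag(-7.8, -4.4, -7.1, -2.9, -5.9, -7.6); L, U strict lower/upper.
Jacobi: T = -D⁻¹(L+U), T[5,2] = -(0.4)/(-7.6) = +0.0526; T[5,5] = 0.
  T[0,:] = [+0.0000  +0.0513  +0.4359  +0.3205  +0.4359  -0.3333]
  T[1,:] = [-0.5000  +0.0000  +0.1364  -0.1136  +0.3864  +0.4318]
  T[2,:] = [+0.0423  +0.0563  +0.0000  -0.4507  +0.4789  -0.5352]
  T[3,:] = [-0.1724  -0.7241  +0.4828  +0.0000  +0.1034  -0.1034]
  T[4,:] = [+0.4068  -0.1864  +0.4407  +0.2542  +0.0000  -0.2712]
  T[5,:] = [-0.3816  +0.4868  +0.0526  -0.1842  -0.4605  +0.0000]
moduli |λ_i(T)| = 1.1767, 0.7002, 0.7002, 0.5572, 0.5572, 0.3636.
ρ(T) = max|λ| = 1.1767; 1.1767 > 1, so it fails to converge.

no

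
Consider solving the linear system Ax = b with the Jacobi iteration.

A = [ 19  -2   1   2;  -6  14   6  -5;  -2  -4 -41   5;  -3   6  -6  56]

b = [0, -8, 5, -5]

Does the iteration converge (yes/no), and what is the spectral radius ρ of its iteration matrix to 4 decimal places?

yes, ρ = 0.3217

Split A = D + L + U, D = diag(19, 14, -41, 56).
Jacobi T = -D⁻¹(L+U): T[2,3] = -(5)/(-41) = +0.1220; T[2,2] = 0.
  T[0,:] = [+0.0000, +0.1053, -0.0526, -0.1053]
  T[1,:] = [+0.4286, +0.0000, -0.4286, +0.3571]
  T[2,:] = [-0.0488, -0.0976, +0.0000, +0.1220]
  T[3,:] = [+0.0536, -0.1071, +0.1071, +0.0000]
|λ(T)| sorted: 0.3217, 0.1895, 0.1895, 0.0306.
ρ(T) = max|λ| = 0.3217; 0.3217 < 1, so it converges for any x₀.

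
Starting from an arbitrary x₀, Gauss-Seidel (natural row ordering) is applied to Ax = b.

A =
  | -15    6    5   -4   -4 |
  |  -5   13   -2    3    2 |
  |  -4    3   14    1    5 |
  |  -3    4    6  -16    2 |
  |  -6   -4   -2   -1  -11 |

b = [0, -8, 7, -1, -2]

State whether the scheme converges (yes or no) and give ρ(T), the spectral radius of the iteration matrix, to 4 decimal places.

yes, ρ = 0.7062

Split A = D + L + U, D = diag(-15, 13, 14, -16, -11).
GS T = -(D+L)⁻¹U: row 0 first, T[0,3] = -(-4)/(-15) = -0.2667; later rows by forward substitution.
  T[0,:] = [+0.0000, +0.4000, +0.3333, -0.2667, -0.2667]
  T[1,:] = [+0.0000, +0.1538, +0.2821, -0.3333, -0.2564]
  T[2,:] = [+0.0000, +0.0813, +0.0348, -0.0762, -0.3784]
  T[3,:] = [+0.0000, -0.0060, +0.0211, -0.0619, -0.0310]
  T[4,:] = [+0.0000, -0.2884, -0.2926, +0.2861, +0.3103]
|λ(T)| sorted: 0.7062, 0.1350, 0.1350, 0.0233, 0.0000.
ρ(T) = max|λ| = 0.7062; 0.7062 < 1 ⇒ converges.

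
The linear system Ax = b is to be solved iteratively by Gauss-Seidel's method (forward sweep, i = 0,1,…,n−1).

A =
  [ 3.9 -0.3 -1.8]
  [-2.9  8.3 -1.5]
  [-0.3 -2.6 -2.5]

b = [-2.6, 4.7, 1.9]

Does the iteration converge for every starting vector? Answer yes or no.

A = D + L + U where D = diag(3.9, 8.3, -2.5).
Gauss-Seidel: T = -(D+L)⁻¹U, row 0 first, T[0,1] = -(-0.3)/(3.9) = +0.0769; later rows by forward substitution.
  T[0,:] = [+0.0000, +0.0769, +0.4615]
  T[1,:] = [+0.0000, +0.0269, +0.3420]
  T[2,:] = [+0.0000, -0.0372, -0.4110]
moduli |λ_i(T)| = 0.3798, 0.0044, 0.0000.
ρ = 0.3798; 0.3798 < 1: convergent.

yes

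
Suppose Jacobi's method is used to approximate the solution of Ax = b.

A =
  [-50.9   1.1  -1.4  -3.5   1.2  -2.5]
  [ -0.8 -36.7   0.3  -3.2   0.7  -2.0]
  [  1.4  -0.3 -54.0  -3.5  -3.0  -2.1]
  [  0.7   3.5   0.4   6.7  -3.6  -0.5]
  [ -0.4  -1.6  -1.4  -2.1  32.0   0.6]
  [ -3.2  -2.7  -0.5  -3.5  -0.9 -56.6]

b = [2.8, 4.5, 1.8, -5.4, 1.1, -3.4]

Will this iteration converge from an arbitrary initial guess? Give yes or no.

Split A = D + L + U, D = diag(-50.9, -36.7, -54, 6.7, 32, -56.6).
T_J = -D⁻¹(L+U): T[0,4] = -(1.2)/(-50.9) = +0.0236; T[0,0] = 0.
  T[0,:] = [+0.0000 +0.0216 -0.0275 -0.0688 +0.0236 -0.0491]
  T[1,:] = [-0.0218 +0.0000 +0.0082 -0.0872 +0.0191 -0.0545]
  T[2,:] = [+0.0259 -0.0056 +0.0000 -0.0648 -0.0556 -0.0389]
  T[3,:] = [-0.1045 -0.5224 -0.0597 +0.0000 +0.5373 +0.0746]
  T[4,:] = [+0.0125 +0.0500 +0.0437 +0.0656 +0.0000 -0.0187]
  T[5,:] = [-0.0565 -0.0477 -0.0088 -0.0618 -0.0159 +0.0000]
|λ(T)| sorted: 0.3329, 0.2596, 0.0854, 0.0466, 0.0466, 0.0217.
ρ(T) = max|λ| = 0.3329; 0.3329 < 1 ⇒ converges.

yes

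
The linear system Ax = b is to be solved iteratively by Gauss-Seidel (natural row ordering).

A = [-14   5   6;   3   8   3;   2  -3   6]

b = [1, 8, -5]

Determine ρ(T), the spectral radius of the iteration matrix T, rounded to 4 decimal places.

0.6170

Split A = D + L + U, D = diag(-14, 8, 6).
T_GS = -(D+L)⁻¹U: row 0 first, T[0,1] = -(5)/(-14) = +0.3571; later rows by forward substitution.
  T[0,:] = [+0.0000  +0.3571  +0.4286]
  T[1,:] = [+0.0000  -0.1339  -0.5357]
  T[2,:] = [+0.0000  -0.1860  -0.4107]
moduli |λ_i(T)| = 0.6170, 0.0724, 0.0000.
spectral radius ρ = 0.6170; 0.6170 < 1 ⇒ converges.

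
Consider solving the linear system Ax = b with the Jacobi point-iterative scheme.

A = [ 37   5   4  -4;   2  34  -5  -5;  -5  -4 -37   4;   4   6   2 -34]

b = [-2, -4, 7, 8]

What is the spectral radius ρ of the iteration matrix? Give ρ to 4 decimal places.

0.2308

Diagonal D = diag(37, 34, -37, -34); L, U strict lower/upper.
T_J = -D⁻¹(L+U): T[1,0] = -(2)/(34) = -0.0588; T[1,1] = 0.
  T[0,:] = [+0.0000, -0.1351, -0.1081, +0.1081]
  T[1,:] = [-0.0588, +0.0000, +0.1471, +0.1471]
  T[2,:] = [-0.1351, -0.1081, +0.0000, +0.1081]
  T[3,:] = [+0.1176, +0.1765, +0.0588, +0.0000]
|roots of det(T-λI)|: 0.2308, 0.1725, 0.1257, 0.0674.
ρ(T) = max|λ| = 0.2308; 0.2308 < 1, so it converges for any x₀.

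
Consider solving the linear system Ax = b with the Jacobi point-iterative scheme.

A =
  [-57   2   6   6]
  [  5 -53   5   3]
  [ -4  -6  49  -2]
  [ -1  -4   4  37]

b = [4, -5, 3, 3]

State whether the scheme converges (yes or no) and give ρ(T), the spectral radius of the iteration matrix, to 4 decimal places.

A = D + L + U where D = diag(-57, -53, 49, 37).
Jacobi T = -D⁻¹(L+U): T[3,1] = -(-4)/(37) = +0.1081; T[3,3] = 0.
  T[0,:] = [+0.0000  +0.0351  +0.1053  +0.1053]
  T[1,:] = [+0.0943  +0.0000  +0.0943  +0.0566]
  T[2,:] = [+0.0816  +0.1224  +0.0000  +0.0408]
  T[3,:] = [+0.0270  +0.1081  -0.1081  +0.0000]
moduli |λ_i(T)| = 0.1845, 0.1105, 0.1105, 0.0289.
spectral radius ρ = 0.1845; 0.1845 < 1: convergent.

yes, ρ = 0.1845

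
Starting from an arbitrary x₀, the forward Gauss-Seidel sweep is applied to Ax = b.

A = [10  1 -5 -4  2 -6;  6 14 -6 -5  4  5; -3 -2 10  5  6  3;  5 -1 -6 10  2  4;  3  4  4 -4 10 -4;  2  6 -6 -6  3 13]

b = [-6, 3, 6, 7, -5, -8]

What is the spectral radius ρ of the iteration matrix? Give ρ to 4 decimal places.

1.1639

Write A = D+L+U with D = diag(10, 14, 10, 10, 10, 13).
GS T = -(D+L)⁻¹U: row 0 first, T[0,4] = -(2)/(10) = -0.2000; later rows by forward substitution.
  T[0,:] = [+0.0000 -0.1000 +0.5000 +0.4000 -0.2000 +0.6000]
  T[1,:] = [+0.0000 +0.0429 +0.2143 +0.1857 -0.2000 -0.6143]
  T[2,:] = [+0.0000 -0.0214 +0.1929 -0.3429 -0.7000 -0.2429]
  T[3,:] = [+0.0000 +0.0414 -0.1129 -0.3871 -0.5400 -0.9071]
  T[4,:] = [+0.0000 +0.0380 -0.3580 -0.2120 +0.2040 +0.2000]
  T[5,:] = [+0.0000 -0.0039 -0.0563 -0.4353 -0.4963 -0.3857]
eigenvalue magnitudes: 1.1639, 0.6110, 0.2620, 0.0643, 0.0220, 0.0000.
ρ(T) = max|λ| = 1.1639; 1.1639 > 1 ⇒ diverges.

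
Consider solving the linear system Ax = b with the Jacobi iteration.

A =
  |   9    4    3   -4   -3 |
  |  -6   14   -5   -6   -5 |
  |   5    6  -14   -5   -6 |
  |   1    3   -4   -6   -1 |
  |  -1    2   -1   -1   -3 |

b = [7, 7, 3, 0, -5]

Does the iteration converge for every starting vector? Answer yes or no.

no

Write A = D+L+U with D = diag(9, 14, -14, -6, -3).
Jacobi: T = -D⁻¹(L+U), T[2,0] = -(5)/(-14) = +0.3571; T[2,2] = 0.
  T[0,:] = [+0.0000, -0.4444, -0.3333, +0.4444, +0.3333]
  T[1,:] = [+0.4286, +0.0000, +0.3571, +0.4286, +0.3571]
  T[2,:] = [+0.3571, +0.4286, +0.0000, -0.3571, -0.4286]
  T[3,:] = [+0.1667, +0.5000, -0.6667, +0.0000, -0.1667]
  T[4,:] = [-0.3333, +0.6667, -0.3333, -0.3333, +0.0000]
|eigenvalues of T|: 1.2045, 0.6079, 0.5835, 0.5835, 0.1066.
ρ(T) = max|λ| = 1.2045; 1.2045 > 1: divergent.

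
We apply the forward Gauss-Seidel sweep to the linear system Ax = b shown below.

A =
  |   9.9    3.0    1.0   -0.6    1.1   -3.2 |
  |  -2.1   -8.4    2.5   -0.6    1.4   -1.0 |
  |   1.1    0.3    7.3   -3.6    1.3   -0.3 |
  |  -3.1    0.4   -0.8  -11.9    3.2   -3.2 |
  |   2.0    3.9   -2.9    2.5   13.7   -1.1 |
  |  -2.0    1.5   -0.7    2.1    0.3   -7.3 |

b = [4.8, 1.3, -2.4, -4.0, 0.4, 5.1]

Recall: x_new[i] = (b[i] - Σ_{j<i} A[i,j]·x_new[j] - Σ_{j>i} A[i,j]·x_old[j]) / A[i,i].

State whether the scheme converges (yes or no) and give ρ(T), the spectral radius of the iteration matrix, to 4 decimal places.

yes, ρ = 0.5378

Write A = D+L+U with D = diag(9.9, -8.4, 7.3, -11.9, 13.7, -7.3).
Gauss-Seidel: T = -(D+L)⁻¹U, row 0 first, T[0,1] = -(3)/(9.9) = -0.3030; later rows by forward substitution.
  T[0,:] = [+0.0000  -0.3030  -0.1010  +0.0606  -0.1111  +0.3232]
  T[1,:] = [+0.0000  +0.0758  +0.3229  -0.0866  +0.1944  -0.1999]
  T[2,:] = [+0.0000  +0.0425  +0.0020  +0.4876  -0.1693  +0.0006]
  T[3,:] = [+0.0000  +0.0786  +0.0370  -0.0515  +0.3158  -0.3599]
  T[4,:] = [+0.0000  +0.0173  -0.0835  +0.1284  -0.1326  +0.1558]
  T[5,:] = [+0.0000  +0.1178  +0.1011  -0.0907  +0.1720  -0.2268]
|λ(T)| sorted: 0.5378, 0.1932, 0.1932, 0.1493, 0.0878, 0.0000.
ρ = 0.5378; 0.5378 < 1: convergent.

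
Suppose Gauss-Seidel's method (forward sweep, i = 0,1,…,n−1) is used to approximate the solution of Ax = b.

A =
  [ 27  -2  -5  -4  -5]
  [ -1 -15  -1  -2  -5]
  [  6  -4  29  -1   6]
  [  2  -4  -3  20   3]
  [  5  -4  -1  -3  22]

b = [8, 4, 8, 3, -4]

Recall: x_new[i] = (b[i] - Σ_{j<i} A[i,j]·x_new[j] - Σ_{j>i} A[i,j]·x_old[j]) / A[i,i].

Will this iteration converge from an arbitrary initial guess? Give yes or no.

Split A = D + L + U, D = diag(27, -15, 29, 20, 22).
Gauss-Seidel: T = -(D+L)⁻¹U, row 0 first, T[0,1] = -(-2)/(27) = +0.0741; later rows by forward substitution.
  T[0,:] = [+0.0000 +0.0741 +0.1852 +0.1481 +0.1852]
  T[1,:] = [+0.0000 -0.0049 -0.0790 -0.1432 -0.3457]
  T[2,:] = [+0.0000 -0.0160 -0.0492 -0.0159 -0.2929]
  T[3,:] = [+0.0000 -0.0108 -0.0417 -0.0458 -0.2816]
  T[4,:] = [+0.0000 -0.0199 -0.0644 -0.0667 -0.1566]
moduli |λ_i(T)| = 0.3443, 0.0776, 0.0206, 0.0106, 0.0000.
ρ = 0.3443; 0.3443 < 1 ⇒ converges.

yes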